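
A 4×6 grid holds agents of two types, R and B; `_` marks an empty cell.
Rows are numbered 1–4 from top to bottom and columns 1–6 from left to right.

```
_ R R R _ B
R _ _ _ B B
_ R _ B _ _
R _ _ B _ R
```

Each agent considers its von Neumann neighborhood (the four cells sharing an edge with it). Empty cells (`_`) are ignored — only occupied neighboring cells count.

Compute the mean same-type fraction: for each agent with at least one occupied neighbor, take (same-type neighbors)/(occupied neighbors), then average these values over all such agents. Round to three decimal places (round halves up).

(1,2)R 1/1
(1,3)R 2/2
(1,4)R 1/1
(1,6)B 1/1
(2,1)R — no occupied neighbors
(2,5)B 1/1
(2,6)B 2/2
(3,2)R — no occupied neighbors
(3,4)B 1/1
(4,1)R — no occupied neighbors
(4,4)B 1/1
(4,6)R — no occupied neighbors
Sum over 8 agents: 1/1 + 2/2 + 1/1 + 1/1 + 1/1 + 2/2 + 1/1 + 1/1 = 8; mean = 8 ÷ 8 = 1 = 1.0 → 1.000.

1.000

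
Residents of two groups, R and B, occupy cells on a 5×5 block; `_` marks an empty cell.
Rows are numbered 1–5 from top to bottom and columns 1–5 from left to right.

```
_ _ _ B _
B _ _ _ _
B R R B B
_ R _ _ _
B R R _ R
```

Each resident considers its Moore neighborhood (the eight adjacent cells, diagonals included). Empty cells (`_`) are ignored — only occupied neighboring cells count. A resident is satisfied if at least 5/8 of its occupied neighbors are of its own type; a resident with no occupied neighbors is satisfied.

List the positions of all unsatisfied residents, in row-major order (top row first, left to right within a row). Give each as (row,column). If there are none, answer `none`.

(2,1), (3,1), (3,2), (3,4), (5,1)

(1,4)B 0/0 ✓
(2,1)B 1/2 ✗
(3,1)B 1/3 ✗
(3,2)R 2/4 ✗
(3,3)R 2/3 ✓
(3,4)B 1/2 ✗
(3,5)B 1/1 ✓
(4,2)R 4/6 ✓
(5,1)B 0/2 ✗
(5,2)R 2/3 ✓
(5,3)R 2/2 ✓
(5,5)R 0/0 ✓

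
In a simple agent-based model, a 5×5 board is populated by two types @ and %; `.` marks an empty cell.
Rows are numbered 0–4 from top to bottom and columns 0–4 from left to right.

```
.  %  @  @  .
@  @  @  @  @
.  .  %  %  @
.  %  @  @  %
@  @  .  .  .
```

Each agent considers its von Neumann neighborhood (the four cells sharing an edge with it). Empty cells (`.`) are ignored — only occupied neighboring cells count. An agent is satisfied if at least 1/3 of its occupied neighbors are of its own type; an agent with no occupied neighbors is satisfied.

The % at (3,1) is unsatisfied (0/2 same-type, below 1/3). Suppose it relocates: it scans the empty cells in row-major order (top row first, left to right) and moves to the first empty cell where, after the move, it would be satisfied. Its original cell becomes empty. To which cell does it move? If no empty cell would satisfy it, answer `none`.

(0,0)

Vacating (3,1). Empty cells in order:
  (0,0): 1/2 same-type → satisfied — stop here.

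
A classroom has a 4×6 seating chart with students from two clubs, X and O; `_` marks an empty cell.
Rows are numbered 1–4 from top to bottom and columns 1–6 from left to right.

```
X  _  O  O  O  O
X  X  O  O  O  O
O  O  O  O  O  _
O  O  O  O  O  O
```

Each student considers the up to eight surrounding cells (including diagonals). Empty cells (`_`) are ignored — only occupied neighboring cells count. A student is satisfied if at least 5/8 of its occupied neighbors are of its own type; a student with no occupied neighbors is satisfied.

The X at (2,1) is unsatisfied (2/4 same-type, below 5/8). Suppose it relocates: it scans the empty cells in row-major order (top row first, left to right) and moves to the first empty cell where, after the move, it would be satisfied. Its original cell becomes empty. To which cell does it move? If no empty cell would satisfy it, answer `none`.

none

Vacating (2,1). Empty cells in order:
  (1,2): 2/4 same-type → still unsatisfied.
  (3,6): 0/5 same-type → still unsatisfied.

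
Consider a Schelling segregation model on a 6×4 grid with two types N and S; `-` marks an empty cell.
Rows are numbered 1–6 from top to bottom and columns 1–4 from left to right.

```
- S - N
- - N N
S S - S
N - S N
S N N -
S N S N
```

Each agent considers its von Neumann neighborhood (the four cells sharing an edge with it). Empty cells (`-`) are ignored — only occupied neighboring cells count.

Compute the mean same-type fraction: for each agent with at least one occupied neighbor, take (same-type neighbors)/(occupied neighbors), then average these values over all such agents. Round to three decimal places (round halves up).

0.396

Row 1: (1,2)S — no occupied neighbors · (1,4)N 1/1
Row 2: (2,3)N 1/1 · (2,4)N 2/3
Row 3: (3,1)S 1/2 · (3,2)S 1/1 · (3,4)S 0/2
Row 4: (4,1)N 0/2 · (4,3)S 0/2 · (4,4)N 0/2
Row 5: (5,1)S 1/3 · (5,2)N 2/3 · (5,3)N 1/3
Row 6: (6,1)S 1/2 · (6,2)N 1/3 · (6,3)S 0/3 · (6,4)N 0/1
Sum over 16 agents: 1/1 + 1/1 + 2/3 + 1/2 + 1/1 + 0/2 + 0/2 + 0/2 + 0/2 + 1/3 + 2/3 + 1/3 + 1/2 + 1/3 + 0/3 + 0/1 = 19/3; mean = 19/3 ÷ 16 = 19/48 = 0.395833… → 0.396.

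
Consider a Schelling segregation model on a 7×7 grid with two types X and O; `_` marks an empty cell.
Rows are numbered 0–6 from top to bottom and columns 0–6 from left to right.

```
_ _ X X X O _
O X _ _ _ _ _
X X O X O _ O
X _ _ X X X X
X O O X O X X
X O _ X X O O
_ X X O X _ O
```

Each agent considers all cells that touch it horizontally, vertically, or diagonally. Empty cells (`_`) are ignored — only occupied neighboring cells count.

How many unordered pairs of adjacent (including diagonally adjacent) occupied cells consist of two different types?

41

Scan each occupied cell's neighbors to the right and below (and the two forward diagonals) so each pair is counted once.
From row 0: 1 unlike of 4 pairs (running 1/4).
From row 1: 4 unlike of 6 pairs (running 5/10).
From row 2: 9 unlike of 14 pairs (running 14/24).
From row 3: 5 unlike of 16 pairs (running 19/40).
From row 4: 13 unlike of 22 pairs (running 32/62).
From row 5: 7 unlike of 15 pairs (running 39/77).
From row 6: 2 unlike of 3 pairs (running 41/80).
Total adjacent occupied pairs: 80; unlike-type pairs: 41.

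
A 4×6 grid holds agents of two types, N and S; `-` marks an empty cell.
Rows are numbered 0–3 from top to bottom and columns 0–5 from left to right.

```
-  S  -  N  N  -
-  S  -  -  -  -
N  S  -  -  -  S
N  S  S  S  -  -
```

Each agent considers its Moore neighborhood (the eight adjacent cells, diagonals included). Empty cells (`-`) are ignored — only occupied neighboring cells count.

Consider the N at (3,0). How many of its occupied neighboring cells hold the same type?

1

Occupied neighbors of (3,0): (2,0)=N, (2,1)=S, (3,1)=S.
Same type (N): 1 of 3.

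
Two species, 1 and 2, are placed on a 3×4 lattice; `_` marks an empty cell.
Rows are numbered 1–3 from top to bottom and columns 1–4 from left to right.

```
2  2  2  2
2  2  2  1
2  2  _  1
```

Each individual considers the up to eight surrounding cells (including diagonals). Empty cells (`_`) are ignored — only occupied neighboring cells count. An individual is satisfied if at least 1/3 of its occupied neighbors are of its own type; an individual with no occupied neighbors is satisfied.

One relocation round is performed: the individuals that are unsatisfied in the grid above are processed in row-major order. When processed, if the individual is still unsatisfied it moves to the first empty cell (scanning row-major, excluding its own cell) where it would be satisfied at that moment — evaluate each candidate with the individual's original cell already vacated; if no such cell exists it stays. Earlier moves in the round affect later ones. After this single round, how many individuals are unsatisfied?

Initially unsatisfied (in order): (2,4).
  (2,4): no empty cell satisfies it; stays.
Resulting grid:
2 2 2 2
2 2 2 1
2 2 _ 1
Unsatisfied now: (2,4).

1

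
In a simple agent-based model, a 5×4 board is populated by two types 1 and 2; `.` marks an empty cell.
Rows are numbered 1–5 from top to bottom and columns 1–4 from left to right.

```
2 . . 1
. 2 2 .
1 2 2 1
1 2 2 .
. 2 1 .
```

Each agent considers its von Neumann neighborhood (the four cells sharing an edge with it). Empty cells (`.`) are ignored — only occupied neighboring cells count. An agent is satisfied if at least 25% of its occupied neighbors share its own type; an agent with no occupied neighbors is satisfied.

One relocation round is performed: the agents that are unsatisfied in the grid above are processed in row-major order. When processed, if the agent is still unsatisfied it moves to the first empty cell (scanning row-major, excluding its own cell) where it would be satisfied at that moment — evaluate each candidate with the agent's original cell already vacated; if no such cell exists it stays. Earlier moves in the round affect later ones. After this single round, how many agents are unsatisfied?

Initially unsatisfied (in order): (3,4), (5,3).
  (3,4) → (1,3).
  (5,3) → (1,2).
Resulting grid:
2 1 1 1
. 2 2 .
1 2 2 .
1 2 2 .
. 2 . .
Unsatisfied now: (1,1).

1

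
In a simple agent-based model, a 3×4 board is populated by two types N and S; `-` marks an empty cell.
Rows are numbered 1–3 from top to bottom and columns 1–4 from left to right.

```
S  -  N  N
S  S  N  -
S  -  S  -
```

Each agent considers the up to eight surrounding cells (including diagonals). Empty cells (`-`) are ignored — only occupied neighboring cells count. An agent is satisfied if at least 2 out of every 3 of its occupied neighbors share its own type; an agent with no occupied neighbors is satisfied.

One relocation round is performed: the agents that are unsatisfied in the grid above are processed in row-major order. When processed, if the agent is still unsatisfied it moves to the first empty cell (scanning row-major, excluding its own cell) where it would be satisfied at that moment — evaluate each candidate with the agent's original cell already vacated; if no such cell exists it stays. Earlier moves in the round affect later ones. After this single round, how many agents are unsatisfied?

Initially unsatisfied (in order): (2,3), (3,3).
  (2,3) → (2,4).
  (3,3) → (1,2).
Resulting grid:
S S N N
S S - N
S - - -
Unsatisfied now: (1,3).

1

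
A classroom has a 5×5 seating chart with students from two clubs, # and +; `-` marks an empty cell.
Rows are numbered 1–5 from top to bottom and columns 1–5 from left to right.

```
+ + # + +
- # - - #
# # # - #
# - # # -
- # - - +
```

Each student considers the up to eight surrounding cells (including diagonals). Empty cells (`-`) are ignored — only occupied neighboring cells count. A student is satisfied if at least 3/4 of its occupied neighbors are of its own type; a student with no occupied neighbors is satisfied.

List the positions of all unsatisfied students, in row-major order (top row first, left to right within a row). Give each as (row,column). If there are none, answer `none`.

(1,1), (1,2), (1,3), (1,4), (1,5), (2,2), (2,5), (5,5)

Row 1: (1,1)+ 1/2 not · (1,2)+ 1/3 not · (1,3)# 1/3 not · (1,4)+ 1/3 not · (1,5)+ 1/2 not
Row 2: (2,2)# 4/6 not · (2,5)# 1/3 not
Row 3: (3,1)# 3/3 satisfied · (3,2)# 5/5 satisfied · (3,3)# 4/4 satisfied · (3,5)# 2/2 satisfied
Row 4: (4,1)# 3/3 satisfied · (4,3)# 4/4 satisfied · (4,4)# 3/4 satisfied
Row 5: (5,2)# 2/2 satisfied · (5,5)+ 0/1 not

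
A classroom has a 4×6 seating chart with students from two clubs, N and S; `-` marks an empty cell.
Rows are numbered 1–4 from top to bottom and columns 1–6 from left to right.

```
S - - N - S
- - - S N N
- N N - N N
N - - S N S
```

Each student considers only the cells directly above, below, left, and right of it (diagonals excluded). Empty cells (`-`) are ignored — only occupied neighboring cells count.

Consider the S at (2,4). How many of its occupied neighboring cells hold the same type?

0

Occupied neighbors of (2,4): (1,4)=N, (2,5)=N.
Same type (S): 0 of 2.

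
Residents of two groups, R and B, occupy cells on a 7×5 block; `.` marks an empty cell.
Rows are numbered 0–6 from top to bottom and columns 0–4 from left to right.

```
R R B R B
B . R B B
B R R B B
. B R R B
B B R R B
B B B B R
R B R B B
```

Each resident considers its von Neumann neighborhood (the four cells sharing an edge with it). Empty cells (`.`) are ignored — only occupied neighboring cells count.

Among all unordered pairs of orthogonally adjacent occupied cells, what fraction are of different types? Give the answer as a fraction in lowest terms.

Scan each occupied cell's neighbors to the right and below so each pair is counted once.
Row 0: R(0,0)–R(0,1)= R(0,0)–B(1,0)≠ R(0,1)–B(0,2)≠ B(0,2)–R(0,3)≠ B(0,2)–R(1,2)≠ R(0,3)–B(0,4)≠ R(0,3)–B(1,3)≠ B(0,4)–B(1,4)=  → 6/8 unlike.
Row 1: B(1,0)–B(2,0)= R(1,2)–B(1,3)≠ R(1,2)–R(2,2)= B(1,3)–B(1,4)= B(1,3)–B(2,3)= B(1,4)–B(2,4)=  → 1/6 unlike.
Row 2: B(2,0)–R(2,1)≠ R(2,1)–R(2,2)= R(2,1)–B(3,1)≠ R(2,2)–B(2,3)≠ R(2,2)–R(3,2)= B(2,3)–B(2,4)= B(2,3)–R(3,3)≠ B(2,4)–B(3,4)=  → 4/8 unlike.
Row 3: B(3,1)–R(3,2)≠ B(3,1)–B(4,1)= R(3,2)–R(3,3)= R(3,2)–R(4,2)= R(3,3)–B(3,4)≠ R(3,3)–R(4,3)= B(3,4)–B(4,4)=  → 2/7 unlike.
Row 4: B(4,0)–B(4,1)= B(4,0)–B(5,0)= B(4,1)–R(4,2)≠ B(4,1)–B(5,1)= R(4,2)–R(4,3)= R(4,2)–B(5,2)≠ R(4,3)–B(4,4)≠ R(4,3)–B(5,3)≠ B(4,4)–R(5,4)≠  → 5/9 unlike.
Row 5: B(5,0)–B(5,1)= B(5,0)–R(6,0)≠ B(5,1)–B(5,2)= B(5,1)–B(6,1)= B(5,2)–B(5,3)= B(5,2)–R(6,2)≠ B(5,3)–R(5,4)≠ B(5,3)–B(6,3)= R(5,4)–B(6,4)≠  → 4/9 unlike.
Row 6: R(6,0)–B(6,1)≠ B(6,1)–R(6,2)≠ R(6,2)–B(6,3)≠ B(6,3)–B(6,4)=  → 3/4 unlike.
Total adjacent occupied pairs: 51; unlike-type pairs: 25.
25/51 is already in lowest terms.

25/51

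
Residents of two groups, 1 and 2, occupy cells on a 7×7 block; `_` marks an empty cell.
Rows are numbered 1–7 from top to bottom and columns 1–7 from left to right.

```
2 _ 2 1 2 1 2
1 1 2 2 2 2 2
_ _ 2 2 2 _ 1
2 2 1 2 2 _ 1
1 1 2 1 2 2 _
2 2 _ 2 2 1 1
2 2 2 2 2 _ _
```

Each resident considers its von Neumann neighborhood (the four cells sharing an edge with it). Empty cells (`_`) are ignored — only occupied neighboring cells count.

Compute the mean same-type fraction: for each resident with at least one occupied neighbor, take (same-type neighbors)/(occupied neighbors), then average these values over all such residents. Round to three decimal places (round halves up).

0.590

(1,1)2 0/1
(1,3)2 1/2
(1,4)1 0/3
(1,5)2 1/3
(1,6)1 0/3
(1,7)2 1/2
(2,1)1 1/2
(2,2)1 1/2
(2,3)2 3/4
(2,4)2 3/4
(2,5)2 4/4
(2,6)2 2/3
(2,7)2 2/3
(3,3)2 2/3
(3,4)2 4/4
(3,5)2 3/3
(3,7)1 1/2
(4,1)2 1/2
(4,2)2 1/3
(4,3)1 0/4
(4,4)2 2/4
(4,5)2 3/3
(4,7)1 1/1
(5,1)1 1/3
(5,2)1 1/4
(5,3)2 0/3
(5,4)1 0/4
(5,5)2 3/4
(5,6)2 1/2
(6,1)2 2/3
(6,2)2 2/3
(6,4)2 2/3
(6,5)2 3/4
(6,6)1 1/3
(6,7)1 1/1
(7,1)2 2/2
(7,2)2 3/3
(7,3)2 2/2
(7,4)2 3/3
(7,5)2 2/2
Sum over 40 residents: 0/1 + 1/2 + 0/3 + 1/3 + 0/3 + 1/2 + 1/2 + 1/2 + 3/4 + 3/4 + 4/4 + 2/3 + 2/3 + 2/3 + 4/4 + 3/3 + 1/2 + 1/2 + 1/3 + 0/4 + 2/4 + 3/3 + 1/1 + 1/3 + 1/4 + 0/3 + 0/4 + 3/4 + 1/2 + 2/3 + 2/3 + 2/3 + 3/4 + 1/3 + 1/1 + 2/2 + 3/3 + 2/2 + 3/3 + 2/2 = 283/12; mean = 283/12 ÷ 40 = 283/480 = 0.589583… → 0.590.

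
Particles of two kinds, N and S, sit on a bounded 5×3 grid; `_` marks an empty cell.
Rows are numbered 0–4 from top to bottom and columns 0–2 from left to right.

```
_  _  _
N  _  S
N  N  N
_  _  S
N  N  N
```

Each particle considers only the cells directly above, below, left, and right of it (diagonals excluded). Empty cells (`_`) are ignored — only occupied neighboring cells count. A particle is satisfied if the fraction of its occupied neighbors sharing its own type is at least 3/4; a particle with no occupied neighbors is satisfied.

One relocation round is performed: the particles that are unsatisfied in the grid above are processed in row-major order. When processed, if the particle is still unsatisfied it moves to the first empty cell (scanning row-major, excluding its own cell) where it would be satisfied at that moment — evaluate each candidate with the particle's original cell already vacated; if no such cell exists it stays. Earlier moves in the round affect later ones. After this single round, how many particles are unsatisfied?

Initially unsatisfied (in order): (1,2), (2,2), (3,2), (4,2).
  (1,2) → (0,1).
  (2,2) → (1,2).
  (3,2): no empty cell satisfies it; stays.
  (4,2) → (1,1).
Resulting grid:
_ S _
N N N
N N _
_ _ S
N N _
Unsatisfied now: (0,1).

1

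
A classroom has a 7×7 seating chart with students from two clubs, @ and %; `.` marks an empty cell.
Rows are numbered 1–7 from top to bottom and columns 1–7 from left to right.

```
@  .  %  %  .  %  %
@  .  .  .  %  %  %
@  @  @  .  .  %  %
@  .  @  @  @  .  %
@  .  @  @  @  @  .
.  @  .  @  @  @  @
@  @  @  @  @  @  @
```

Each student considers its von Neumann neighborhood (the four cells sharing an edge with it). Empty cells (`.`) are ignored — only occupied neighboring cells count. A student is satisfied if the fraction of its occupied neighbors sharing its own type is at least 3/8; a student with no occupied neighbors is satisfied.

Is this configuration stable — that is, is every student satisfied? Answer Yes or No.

(1,1)@ 1/1 ok
(1,3)% 1/1 ok
(1,4)% 1/1 ok
(1,6)% 2/2 ok
(1,7)% 2/2 ok
(2,1)@ 2/2 ok
(2,5)% 1/1 ok
(2,6)% 4/4 ok
(2,7)% 3/3 ok
(3,1)@ 3/3 ok
(3,2)@ 2/2 ok
(3,3)@ 2/2 ok
(3,6)% 2/2 ok
(3,7)% 3/3 ok
(4,1)@ 2/2 ok
(4,3)@ 3/3 ok
(4,4)@ 3/3 ok
(4,5)@ 2/2 ok
(4,7)% 1/1 ok
(5,1)@ 1/1 ok
(5,3)@ 2/2 ok
(5,4)@ 4/4 ok
(5,5)@ 4/4 ok
(5,6)@ 2/2 ok
(6,2)@ 1/1 ok
(6,4)@ 3/3 ok
(6,5)@ 4/4 ok
(6,6)@ 4/4 ok
(6,7)@ 2/2 ok
(7,1)@ 1/1 ok
(7,2)@ 3/3 ok
(7,3)@ 2/2 ok
(7,4)@ 3/3 ok
(7,5)@ 3/3 ok
(7,6)@ 3/3 ok
(7,7)@ 2/2 ok
All meet the threshold, so the configuration is stable.

Yes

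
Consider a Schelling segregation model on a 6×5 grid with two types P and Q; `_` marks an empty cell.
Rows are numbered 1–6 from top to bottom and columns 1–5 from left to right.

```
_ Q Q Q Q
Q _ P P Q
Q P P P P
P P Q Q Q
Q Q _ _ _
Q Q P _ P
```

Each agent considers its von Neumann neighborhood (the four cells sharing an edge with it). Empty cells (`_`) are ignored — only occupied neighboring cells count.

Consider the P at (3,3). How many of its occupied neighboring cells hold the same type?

3

Occupied neighbors of (3,3): (2,3)=P, (4,3)=Q, (3,2)=P, (3,4)=P.
Same type (P): 3 of 4.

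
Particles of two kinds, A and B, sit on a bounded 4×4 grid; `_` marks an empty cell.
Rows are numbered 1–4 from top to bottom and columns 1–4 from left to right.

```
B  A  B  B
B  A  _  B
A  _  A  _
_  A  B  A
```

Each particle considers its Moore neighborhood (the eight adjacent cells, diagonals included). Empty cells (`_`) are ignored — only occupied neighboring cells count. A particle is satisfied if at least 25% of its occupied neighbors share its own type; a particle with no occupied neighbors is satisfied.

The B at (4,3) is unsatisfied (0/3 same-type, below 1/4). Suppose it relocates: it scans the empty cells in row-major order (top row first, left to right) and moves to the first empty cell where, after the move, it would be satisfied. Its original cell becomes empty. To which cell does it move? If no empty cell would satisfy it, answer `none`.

Vacating (4,3). Empty cells in order:
  (2,3): 3/6 same-type → satisfied — stop here.

(2,3)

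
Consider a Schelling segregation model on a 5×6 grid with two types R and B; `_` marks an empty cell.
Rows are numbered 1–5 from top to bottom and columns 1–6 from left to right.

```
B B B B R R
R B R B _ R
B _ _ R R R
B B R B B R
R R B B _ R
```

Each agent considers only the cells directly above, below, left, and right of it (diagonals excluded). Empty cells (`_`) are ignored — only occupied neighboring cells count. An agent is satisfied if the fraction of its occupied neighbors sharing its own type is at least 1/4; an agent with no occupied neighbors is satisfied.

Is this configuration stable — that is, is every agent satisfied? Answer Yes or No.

No

Row 1: (1,1)B 1/2 ✓ · (1,2)B 3/3 ✓ · (1,3)B 2/3 ✓ · (1,4)B 2/3 ✓ · (1,5)R 1/2 ✓ · (1,6)R 2/2 ✓
Row 2: (2,1)R 0/3 ✗ · (2,2)B 1/3 ✓ · (2,3)R 0/3 ✗ · (2,4)B 1/3 ✓ · (2,6)R 2/2 ✓
Row 3: (3,1)B 1/2 ✓ · (3,4)R 1/3 ✓ · (3,5)R 2/3 ✓ · (3,6)R 3/3 ✓
Row 4: (4,1)B 2/3 ✓ · (4,2)B 1/3 ✓ · (4,3)R 0/3 ✗ · (4,4)B 2/4 ✓ · (4,5)B 1/3 ✓ · (4,6)R 2/3 ✓
Row 5: (5,1)R 1/2 ✓ · (5,2)R 1/3 ✓ · (5,3)B 1/3 ✓ · (5,4)B 2/2 ✓ · (5,6)R 1/1 ✓
For instance (2,1) has only 0/3 same-type neighbors, below 1/4.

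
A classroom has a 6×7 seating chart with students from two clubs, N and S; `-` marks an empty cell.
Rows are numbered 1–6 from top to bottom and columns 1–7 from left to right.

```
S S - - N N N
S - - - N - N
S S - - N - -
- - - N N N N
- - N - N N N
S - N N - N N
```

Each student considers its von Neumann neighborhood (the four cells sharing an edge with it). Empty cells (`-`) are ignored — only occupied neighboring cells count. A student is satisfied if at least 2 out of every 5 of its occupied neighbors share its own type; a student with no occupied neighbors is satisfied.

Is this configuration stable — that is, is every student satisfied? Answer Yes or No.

(1,1)S 2/2 satisfied
(1,2)S 1/1 satisfied
(1,5)N 2/2 satisfied
(1,6)N 2/2 satisfied
(1,7)N 2/2 satisfied
(2,1)S 2/2 satisfied
(2,5)N 2/2 satisfied
(2,7)N 1/1 satisfied
(3,1)S 2/2 satisfied
(3,2)S 1/1 satisfied
(3,5)N 2/2 satisfied
(4,4)N 1/1 satisfied
(4,5)N 4/4 satisfied
(4,6)N 3/3 satisfied
(4,7)N 2/2 satisfied
(5,3)N 1/1 satisfied
(5,5)N 2/2 satisfied
(5,6)N 4/4 satisfied
(5,7)N 3/3 satisfied
(6,1)S 0/0 satisfied
(6,3)N 2/2 satisfied
(6,4)N 1/1 satisfied
(6,6)N 2/2 satisfied
(6,7)N 2/2 satisfied
All meet the threshold, so the configuration is stable.

Yes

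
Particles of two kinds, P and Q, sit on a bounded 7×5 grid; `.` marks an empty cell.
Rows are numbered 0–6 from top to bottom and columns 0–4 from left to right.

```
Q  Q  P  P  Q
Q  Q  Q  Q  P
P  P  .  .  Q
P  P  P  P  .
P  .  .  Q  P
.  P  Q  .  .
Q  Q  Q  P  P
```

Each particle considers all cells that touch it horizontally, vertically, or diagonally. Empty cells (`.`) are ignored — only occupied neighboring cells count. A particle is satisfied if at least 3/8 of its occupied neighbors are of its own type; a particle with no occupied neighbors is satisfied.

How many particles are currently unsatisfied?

(0,0)Q 3/3 ok
(0,1)Q 4/5 ok
(0,2)P 1/5 unhappy
(0,3)P 2/5 ok
(0,4)Q 1/3 unhappy
(1,0)Q 3/5 ok
(1,1)Q 4/7 ok
(1,2)Q 3/6 ok
(1,3)Q 3/6 ok
(1,4)P 1/4 unhappy
(2,0)P 3/5 ok
(2,1)P 4/7 ok
(2,4)Q 1/3 unhappy
(3,0)P 4/4 ok
(3,1)P 5/5 ok
(3,2)P 3/4 ok
(3,3)P 2/4 ok
(4,0)P 3/3 ok
(4,3)Q 1/4 unhappy
(4,4)P 1/2 ok
(5,1)P 1/5 unhappy
(5,2)Q 3/5 ok
(6,0)Q 1/2 ok
(6,1)Q 3/4 ok
(6,2)Q 2/4 ok
(6,3)P 1/3 unhappy
(6,4)P 1/1 ok
Unsatisfied: (0,2), (0,4), (1,4), (2,4), (4,3), (5,1), (6,3) — 7 in total.

7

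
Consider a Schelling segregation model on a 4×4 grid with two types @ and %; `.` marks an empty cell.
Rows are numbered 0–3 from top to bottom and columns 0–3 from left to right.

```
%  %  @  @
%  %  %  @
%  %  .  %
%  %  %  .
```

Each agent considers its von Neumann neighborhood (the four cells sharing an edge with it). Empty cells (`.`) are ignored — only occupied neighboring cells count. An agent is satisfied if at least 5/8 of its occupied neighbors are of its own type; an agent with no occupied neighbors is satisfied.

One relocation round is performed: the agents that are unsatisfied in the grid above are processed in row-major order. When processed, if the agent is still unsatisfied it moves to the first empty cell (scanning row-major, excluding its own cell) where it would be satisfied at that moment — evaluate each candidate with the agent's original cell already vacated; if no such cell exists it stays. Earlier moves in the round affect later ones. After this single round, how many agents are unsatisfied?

Initially unsatisfied (in order): (0,2), (1,2), (1,3), (2,3).
  (0,2): no empty cell satisfies it; stays.
  (1,2) → (2,2).
  (1,3): no empty cell satisfies it; stays.
  (2,3) → (3,3).
Resulting grid:
% % @ @
% % . @
% % % .
% % % %
Unsatisfied now: (0,2).

1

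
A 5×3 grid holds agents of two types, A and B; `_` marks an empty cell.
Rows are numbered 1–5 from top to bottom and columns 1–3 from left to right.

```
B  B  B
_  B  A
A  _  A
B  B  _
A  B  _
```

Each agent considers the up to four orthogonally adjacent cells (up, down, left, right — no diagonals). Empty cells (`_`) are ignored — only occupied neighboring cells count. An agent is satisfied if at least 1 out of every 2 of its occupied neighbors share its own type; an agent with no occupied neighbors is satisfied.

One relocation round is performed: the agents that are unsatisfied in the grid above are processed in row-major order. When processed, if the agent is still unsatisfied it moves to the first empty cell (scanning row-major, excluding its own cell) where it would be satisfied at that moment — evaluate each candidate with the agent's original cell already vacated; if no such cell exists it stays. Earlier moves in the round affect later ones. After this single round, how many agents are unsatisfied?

1

Initially unsatisfied (in order): (2,3), (3,1), (4,1), (5,1).
  (2,3) → (3,2).
  (3,1): now satisfied by earlier moves; stays.
  (4,1) → (2,1).
  (5,1) → (4,1).
Resulting grid:
B B B
B B _
A A A
A B _
_ B _
Unsatisfied now: (4,2).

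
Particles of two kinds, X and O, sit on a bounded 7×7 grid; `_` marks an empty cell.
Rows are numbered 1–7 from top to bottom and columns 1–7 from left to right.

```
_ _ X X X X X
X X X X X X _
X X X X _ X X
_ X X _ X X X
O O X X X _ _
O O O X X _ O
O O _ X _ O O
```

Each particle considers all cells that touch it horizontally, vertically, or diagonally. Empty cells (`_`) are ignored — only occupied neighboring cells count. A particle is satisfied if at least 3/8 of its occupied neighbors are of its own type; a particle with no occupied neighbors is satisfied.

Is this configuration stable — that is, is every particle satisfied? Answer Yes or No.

Yes

Row 1: (1,3)X 4/4 ok · (1,4)X 5/5 ok · (1,5)X 5/5 ok · (1,6)X 4/4 ok · (1,7)X 2/2 ok
Row 2: (2,1)X 3/3 ok · (2,2)X 6/6 ok · (2,3)X 7/7 ok · (2,4)X 7/7 ok · (2,5)X 7/7 ok · (2,6)X 6/6 ok
Row 3: (3,1)X 4/4 ok · (3,2)X 7/7 ok · (3,3)X 7/7 ok · (3,4)X 6/6 ok · (3,6)X 6/6 ok · (3,7)X 4/4 ok
Row 4: (4,2)X 5/7 ok · (4,3)X 6/7 ok · (4,5)X 5/5 ok · (4,6)X 5/5 ok · (4,7)X 3/3 ok
Row 5: (5,1)O 3/4 ok · (5,2)O 4/7 ok · (5,3)X 4/7 ok · (5,4)X 6/7 ok · (5,5)X 5/5 ok
Row 6: (6,1)O 5/5 ok · (6,2)O 6/7 ok · (6,3)O 3/7 ok · (6,4)X 5/6 ok · (6,5)X 4/5 ok · (6,7)O 2/2 ok
Row 7: (7,1)O 3/3 ok · (7,2)O 4/4 ok · (7,4)X 2/3 ok · (7,6)O 2/3 ok · (7,7)O 2/2 ok
All meet the threshold, so the configuration is stable.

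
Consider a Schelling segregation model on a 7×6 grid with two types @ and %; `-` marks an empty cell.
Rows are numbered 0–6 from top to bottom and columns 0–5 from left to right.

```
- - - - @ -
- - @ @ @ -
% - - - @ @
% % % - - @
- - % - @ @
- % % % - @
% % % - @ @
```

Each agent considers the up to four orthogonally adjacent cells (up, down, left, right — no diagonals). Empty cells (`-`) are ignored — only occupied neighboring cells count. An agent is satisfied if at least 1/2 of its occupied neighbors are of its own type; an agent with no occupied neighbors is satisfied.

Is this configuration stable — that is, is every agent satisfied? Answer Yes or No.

Yes

Row 0: (0,4)@ 1/1 satisfied
Row 1: (1,2)@ 1/1 satisfied · (1,3)@ 2/2 satisfied · (1,4)@ 3/3 satisfied
Row 2: (2,0)% 1/1 satisfied · (2,4)@ 2/2 satisfied · (2,5)@ 2/2 satisfied
Row 3: (3,0)% 2/2 satisfied · (3,1)% 2/2 satisfied · (3,2)% 2/2 satisfied · (3,5)@ 2/2 satisfied
Row 4: (4,2)% 2/2 satisfied · (4,4)@ 1/1 satisfied · (4,5)@ 3/3 satisfied
Row 5: (5,1)% 2/2 satisfied · (5,2)% 4/4 satisfied · (5,3)% 1/1 satisfied · (5,5)@ 2/2 satisfied
Row 6: (6,0)% 1/1 satisfied · (6,1)% 3/3 satisfied · (6,2)% 2/2 satisfied · (6,4)@ 1/1 satisfied · (6,5)@ 2/2 satisfied
All meet the threshold, so the configuration is stable.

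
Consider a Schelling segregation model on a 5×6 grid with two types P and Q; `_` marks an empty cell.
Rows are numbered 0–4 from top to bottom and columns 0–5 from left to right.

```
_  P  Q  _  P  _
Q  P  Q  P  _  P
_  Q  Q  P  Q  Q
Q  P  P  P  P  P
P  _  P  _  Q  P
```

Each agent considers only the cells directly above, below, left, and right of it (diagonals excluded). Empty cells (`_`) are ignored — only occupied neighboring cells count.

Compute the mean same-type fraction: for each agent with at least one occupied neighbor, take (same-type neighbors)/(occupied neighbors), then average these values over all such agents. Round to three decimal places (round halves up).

(0,1)P 1/2
(0,2)Q 1/2
(0,4)P — no occupied neighbors
(1,0)Q 0/1
(1,1)P 1/4
(1,2)Q 2/4
(1,3)P 1/2
(1,5)P 0/1
(2,1)Q 1/3
(2,2)Q 2/4
(2,3)P 2/4
(2,4)Q 1/3
(2,5)Q 1/3
(3,0)Q 0/2
(3,1)P 1/3
(3,2)P 3/4
(3,3)P 3/3
(3,4)P 2/4
(3,5)P 2/3
(4,0)P 0/1
(4,2)P 1/1
(4,4)Q 0/2
(4,5)P 1/2
Sum over 22 agents: 1/2 + 1/2 + 0/1 + 1/4 + 2/4 + 1/2 + 0/1 + 1/3 + 2/4 + 2/4 + 1/3 + 1/3 + 0/2 + 1/3 + 3/4 + 3/3 + 2/4 + 2/3 + 0/1 + 1/1 + 0/2 + 1/2 = 9; mean = 9 ÷ 22 = 9/22 = 0.409090… → 0.409.

0.409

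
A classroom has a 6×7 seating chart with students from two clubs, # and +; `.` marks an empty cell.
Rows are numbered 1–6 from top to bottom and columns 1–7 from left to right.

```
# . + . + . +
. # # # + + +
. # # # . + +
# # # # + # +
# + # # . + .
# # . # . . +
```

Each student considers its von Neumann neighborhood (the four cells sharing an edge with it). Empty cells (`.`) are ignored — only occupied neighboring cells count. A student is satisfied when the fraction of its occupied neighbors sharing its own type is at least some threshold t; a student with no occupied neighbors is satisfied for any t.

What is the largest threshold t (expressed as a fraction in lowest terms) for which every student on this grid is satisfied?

(1,1)# — no occupied neighbors
(1,3)+ 0/1
(1,5)+ 1/1
(1,7)+ 1/1
(2,2)# 2/2
(2,3)# 3/4
(2,4)# 2/3
(2,5)+ 2/3
(2,6)+ 3/3
(2,7)+ 3/3
(3,2)# 3/3
(3,3)# 4/4
(3,4)# 3/3
(3,6)+ 2/3
(3,7)+ 3/3
(4,1)# 2/2
(4,2)# 3/4
(4,3)# 4/4
(4,4)# 3/4
(4,5)+ 0/2
(4,6)# 0/4
(4,7)+ 1/2
(5,1)# 2/3
(5,2)+ 0/4
(5,3)# 2/3
(5,4)# 3/3
(5,6)+ 0/1
(6,1)# 2/2
(6,2)# 1/2
(6,4)# 1/1
(6,7)+ — no occupied neighbors
The smallest same-type fraction is 0/1 at (1,3), which reduces to 0/1. Any threshold above that leaves this student unsatisfied.

0/1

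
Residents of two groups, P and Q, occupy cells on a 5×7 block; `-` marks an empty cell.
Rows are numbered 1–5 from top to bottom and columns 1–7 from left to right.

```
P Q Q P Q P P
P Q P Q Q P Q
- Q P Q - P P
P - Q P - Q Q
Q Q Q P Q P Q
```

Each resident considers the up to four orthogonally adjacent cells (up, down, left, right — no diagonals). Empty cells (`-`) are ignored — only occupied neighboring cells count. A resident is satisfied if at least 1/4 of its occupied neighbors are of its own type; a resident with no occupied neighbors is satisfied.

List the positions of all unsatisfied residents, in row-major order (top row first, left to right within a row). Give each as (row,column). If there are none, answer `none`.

(1,4), (2,7), (4,1), (5,5), (5,6)

Row 1: (1,1)P 1/2 ✓ · (1,2)Q 2/3 ✓ · (1,3)Q 1/3 ✓ · (1,4)P 0/3 ✗ · (1,5)Q 1/3 ✓ · (1,6)P 2/3 ✓ · (1,7)P 1/2 ✓
Row 2: (2,1)P 1/2 ✓ · (2,2)Q 2/4 ✓ · (2,3)P 1/4 ✓ · (2,4)Q 2/4 ✓ · (2,5)Q 2/3 ✓ · (2,6)P 2/4 ✓ · (2,7)Q 0/3 ✗
Row 3: (3,2)Q 1/2 ✓ · (3,3)P 1/4 ✓ · (3,4)Q 1/3 ✓ · (3,6)P 2/3 ✓ · (3,7)P 1/3 ✓
Row 4: (4,1)P 0/1 ✗ · (4,3)Q 1/3 ✓ · (4,4)P 1/3 ✓ · (4,6)Q 1/3 ✓ · (4,7)Q 2/3 ✓
Row 5: (5,1)Q 1/2 ✓ · (5,2)Q 2/2 ✓ · (5,3)Q 2/3 ✓ · (5,4)P 1/3 ✓ · (5,5)Q 0/2 ✗ · (5,6)P 0/3 ✗ · (5,7)Q 1/2 ✓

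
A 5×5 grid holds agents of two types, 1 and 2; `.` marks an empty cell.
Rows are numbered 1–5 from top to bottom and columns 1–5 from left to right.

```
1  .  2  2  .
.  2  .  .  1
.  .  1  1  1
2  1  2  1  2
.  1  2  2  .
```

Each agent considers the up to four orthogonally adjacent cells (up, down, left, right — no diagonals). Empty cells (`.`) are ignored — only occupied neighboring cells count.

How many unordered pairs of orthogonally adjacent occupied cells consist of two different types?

Scan each occupied cell's neighbors to the right and below so each pair is counted once.
From row 1: 0 unlike of 1 pairs (running 0/1).
From row 2: 0 unlike of 1 pairs (running 0/2).
From row 3: 2 unlike of 5 pairs (running 2/7).
From row 4: 5 unlike of 7 pairs (running 7/14).
From row 5: 1 unlike of 2 pairs (running 8/16).
Total adjacent occupied pairs: 16; unlike-type pairs: 8.

8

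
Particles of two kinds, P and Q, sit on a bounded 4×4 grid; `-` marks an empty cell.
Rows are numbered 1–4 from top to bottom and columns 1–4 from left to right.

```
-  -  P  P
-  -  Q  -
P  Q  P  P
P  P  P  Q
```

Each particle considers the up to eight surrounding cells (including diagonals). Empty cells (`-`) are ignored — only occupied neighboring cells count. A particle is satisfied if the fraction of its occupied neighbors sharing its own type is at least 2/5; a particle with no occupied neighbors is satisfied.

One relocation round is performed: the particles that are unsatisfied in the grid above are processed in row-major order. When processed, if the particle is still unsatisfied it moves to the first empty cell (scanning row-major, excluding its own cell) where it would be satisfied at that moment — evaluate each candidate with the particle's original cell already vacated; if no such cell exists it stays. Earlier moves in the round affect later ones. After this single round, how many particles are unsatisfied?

Initially unsatisfied (in order): (2,3), (3,2), (4,4).
  (2,3) → (1,1).
  (3,2) → (1,2).
  (4,4) → (2,1).
Resulting grid:
Q Q P P
Q - - -
P - P P
P P P -
All satisfied now.

0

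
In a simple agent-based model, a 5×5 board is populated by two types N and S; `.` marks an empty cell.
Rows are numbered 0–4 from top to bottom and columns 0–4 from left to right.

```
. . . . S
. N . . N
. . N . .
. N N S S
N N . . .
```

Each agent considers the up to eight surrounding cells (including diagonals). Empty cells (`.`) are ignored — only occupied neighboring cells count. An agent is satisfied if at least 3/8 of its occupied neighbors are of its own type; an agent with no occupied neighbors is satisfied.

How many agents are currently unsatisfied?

(0,4)S 0/1 not
(1,1)N 1/1 satisfied
(1,4)N 0/1 not
(2,2)N 3/4 satisfied
(3,1)N 4/4 satisfied
(3,2)N 3/4 satisfied
(3,3)S 1/3 not
(3,4)S 1/1 satisfied
(4,0)N 2/2 satisfied
(4,1)N 3/3 satisfied
Unsatisfied: (0,4), (1,4), (3,3) — 3 in total.

3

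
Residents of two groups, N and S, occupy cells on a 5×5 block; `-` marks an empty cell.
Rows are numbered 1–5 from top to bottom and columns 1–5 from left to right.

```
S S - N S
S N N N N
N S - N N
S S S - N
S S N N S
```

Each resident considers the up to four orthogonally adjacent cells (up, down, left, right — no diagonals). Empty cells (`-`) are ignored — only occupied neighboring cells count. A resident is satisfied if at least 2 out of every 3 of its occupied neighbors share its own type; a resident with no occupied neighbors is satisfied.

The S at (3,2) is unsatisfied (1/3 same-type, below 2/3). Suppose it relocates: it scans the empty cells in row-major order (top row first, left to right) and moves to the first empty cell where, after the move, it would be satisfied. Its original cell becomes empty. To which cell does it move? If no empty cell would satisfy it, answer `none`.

Vacating (3,2). Empty cells in order:
  (1,3): 1/3 same-type → still unsatisfied.
  (3,3): 1/3 same-type → still unsatisfied.
  (4,4): 1/4 same-type → still unsatisfied.

none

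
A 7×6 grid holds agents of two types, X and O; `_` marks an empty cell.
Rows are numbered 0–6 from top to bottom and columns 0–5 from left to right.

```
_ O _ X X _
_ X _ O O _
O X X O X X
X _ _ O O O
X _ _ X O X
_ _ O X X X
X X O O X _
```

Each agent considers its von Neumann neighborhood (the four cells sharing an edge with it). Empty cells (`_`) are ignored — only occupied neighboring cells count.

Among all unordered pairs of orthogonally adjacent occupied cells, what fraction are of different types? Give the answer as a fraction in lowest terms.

Scan each occupied cell's neighbors to the right and below so each pair is counted once.
Row 0: O(0,1)–X(1,1)≠ X(0,3)–X(0,4)= X(0,3)–O(1,3)≠ X(0,4)–O(1,4)≠  → 3/4 unlike.
Row 1: X(1,1)–X(2,1)= O(1,3)–O(1,4)= O(1,3)–O(2,3)= O(1,4)–X(2,4)≠  → 1/4 unlike.
Row 2: O(2,0)–X(2,1)≠ O(2,0)–X(3,0)≠ X(2,1)–X(2,2)= X(2,2)–O(2,3)≠ O(2,3)–X(2,4)≠ O(2,3)–O(3,3)= X(2,4)–X(2,5)= X(2,4)–O(3,4)≠ X(2,5)–O(3,5)≠  → 6/9 unlike.
Row 3: X(3,0)–X(4,0)= O(3,3)–O(3,4)= O(3,3)–X(4,3)≠ O(3,4)–O(3,5)= O(3,4)–O(4,4)= O(3,5)–X(4,5)≠  → 2/6 unlike.
Row 4: X(4,3)–O(4,4)≠ X(4,3)–X(5,3)= O(4,4)–X(4,5)≠ O(4,4)–X(5,4)≠ X(4,5)–X(5,5)=  → 3/5 unlike.
Row 5: O(5,2)–X(5,3)≠ O(5,2)–O(6,2)= X(5,3)–X(5,4)= X(5,3)–O(6,3)≠ X(5,4)–X(5,5)= X(5,4)–X(6,4)=  → 2/6 unlike.
Row 6: X(6,0)–X(6,1)= X(6,1)–O(6,2)≠ O(6,2)–O(6,3)= O(6,3)–X(6,4)≠  → 2/4 unlike.
Total adjacent occupied pairs: 38; unlike-type pairs: 19.
19/38 reduces to 1/2.

1/2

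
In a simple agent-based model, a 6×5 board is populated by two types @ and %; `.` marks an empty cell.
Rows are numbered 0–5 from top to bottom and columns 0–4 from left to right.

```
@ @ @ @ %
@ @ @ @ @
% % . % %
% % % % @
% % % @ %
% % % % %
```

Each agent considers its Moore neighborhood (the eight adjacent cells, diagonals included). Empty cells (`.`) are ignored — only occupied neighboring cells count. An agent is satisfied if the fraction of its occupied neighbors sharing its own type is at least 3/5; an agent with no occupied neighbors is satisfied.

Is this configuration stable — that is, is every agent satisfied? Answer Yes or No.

(0,0)@ 3/3 satisfied
(0,1)@ 5/5 satisfied
(0,2)@ 5/5 satisfied
(0,3)@ 4/5 satisfied
(0,4)% 0/3 not
(1,0)@ 3/5 satisfied
(1,1)@ 5/7 satisfied
(1,2)@ 5/7 satisfied
(1,3)@ 4/7 not
(1,4)@ 2/5 not
(2,0)% 3/5 satisfied
(2,1)% 4/7 not
(2,3)% 3/7 not
(2,4)% 2/5 not
(3,0)% 5/5 satisfied
(3,1)% 7/7 satisfied
(3,2)% 6/7 satisfied
(3,3)% 5/7 satisfied
(3,4)@ 1/5 not
(4,0)% 5/5 satisfied
(4,1)% 8/8 satisfied
(4,2)% 7/8 satisfied
(4,3)@ 1/8 not
(4,4)% 3/5 satisfied
(5,0)% 3/3 satisfied
(5,1)% 5/5 satisfied
(5,2)% 4/5 satisfied
(5,3)% 4/5 satisfied
(5,4)% 2/3 satisfied
For instance (0,4) has only 0/3 same-type neighbors, below 3/5.

No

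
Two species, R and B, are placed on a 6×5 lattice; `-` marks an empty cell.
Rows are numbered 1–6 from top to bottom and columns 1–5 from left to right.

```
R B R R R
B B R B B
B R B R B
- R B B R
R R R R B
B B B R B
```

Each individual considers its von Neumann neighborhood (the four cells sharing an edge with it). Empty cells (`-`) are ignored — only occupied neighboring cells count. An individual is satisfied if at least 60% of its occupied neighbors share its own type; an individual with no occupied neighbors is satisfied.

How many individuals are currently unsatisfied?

22

Row 1: (1,1)R 0/2 not · (1,2)B 1/3 not · (1,3)R 2/3 satisfied · (1,4)R 2/3 satisfied · (1,5)R 1/2 not
Row 2: (2,1)B 2/3 satisfied · (2,2)B 2/4 not · (2,3)R 1/4 not · (2,4)B 1/4 not · (2,5)B 2/3 satisfied
Row 3: (3,1)B 1/2 not · (3,2)R 1/4 not · (3,3)B 1/4 not · (3,4)R 0/4 not · (3,5)B 1/3 not
Row 4: (4,2)R 2/3 satisfied · (4,3)B 2/4 not · (4,4)B 1/4 not · (4,5)R 0/3 not
Row 5: (5,1)R 1/2 not · (5,2)R 3/4 satisfied · (5,3)R 2/4 not · (5,4)R 2/4 not · (5,5)B 1/3 not
Row 6: (6,1)B 1/2 not · (6,2)B 2/3 satisfied · (6,3)B 1/3 not · (6,4)R 1/3 not · (6,5)B 1/2 not
Unsatisfied: (1,1), (1,2), (1,5), (2,2), (2,3), (2,4), (3,1), (3,2), (3,3), (3,4), (3,5), (4,3), (4,4), (4,5), (5,1), (5,3), (5,4), (5,5), (6,1), (6,3), (6,4), (6,5) — 22 in total.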